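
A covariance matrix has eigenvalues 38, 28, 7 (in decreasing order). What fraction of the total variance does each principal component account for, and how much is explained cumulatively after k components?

Step 1 — total variance = trace(Sigma) = Σ λ_i = 38 + 28 + 7 = 73.

Step 2 — fraction explained by component i = λ_i / Σ λ:
  PC1: 38/73 = 0.5205
  PC2: 28/73 = 0.3836
  PC3: 7/73 = 0.0959

Step 3 — cumulative fraction after k components = (λ_1 + ... + λ_k) / Σ λ:
  k = 1: 38/73 = 0.5205
  k = 2: (38 + 28)/73 = 66/73 = 0.9041
  k = 3: (38 + 28 + 7)/73 = 73/73 = 1

Summary (fraction, with percent):

explained: PC1 0.5205 (52.05%), PC2 0.3836 (38.36%), PC3 0.0959 (9.59%);  cumulative: 0.5205, 0.9041, 1


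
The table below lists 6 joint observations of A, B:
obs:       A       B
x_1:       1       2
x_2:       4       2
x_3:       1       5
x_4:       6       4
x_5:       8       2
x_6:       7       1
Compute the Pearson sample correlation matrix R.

Step 1 — column means:
  mean(A) = (1 + 4 + 1 + 6 + 8 + 7) / 6 = 27/6 = 4.5
  mean(B) = (2 + 2 + 5 + 4 + 2 + 1) / 6 = 16/6 = 2.6667

Step 2 — sample variances and covariances s[i,j] = (1/(n-1)) · Σ_k (x_{k,i} - mean_i) · (x_{k,j} - mean_j), with n-1 = 5:
  s[A,A] = ((-3.5)·(-3.5) + (-0.5)·(-0.5) + (-3.5)·(-3.5) + (1.5)·(1.5) + (3.5)·(3.5) + (2.5)·(2.5)) / 5 = 45.5/5 = 9.1
  s[A,B] = ((-3.5)·(-0.6667) + (-0.5)·(-0.6667) + (-3.5)·(2.3333) + (1.5)·(1.3333) + (3.5)·(-0.6667) + (2.5)·(-1.6667)) / 5 = -10/5 = -2
  s[B,B] = ((-0.6667)·(-0.6667) + (-0.6667)·(-0.6667) + (2.3333)·(2.3333) + (1.3333)·(1.3333) + (-0.6667)·(-0.6667) + (-1.6667)·(-1.6667)) / 5 = 11.3333/5 = 2.2667
  Sample standard deviations s_i = √(s[i,i]):
  s(A) = √(9.1) = 3.0166
  s(B) = √(2.2667) = 1.5055

Step 3 — r_{ij} = s_{ij} / (s_i · s_j):
  r[A,A] = 1 (diagonal).
  r[A,B] = -2 / (3.0166 · 1.5055) = -2 / 4.5417 = -0.4404
  r[B,B] = 1 (diagonal).

R is symmetric with unit diagonal. Assembling:

R = [[1, -0.4404],
 [-0.4404, 1]]


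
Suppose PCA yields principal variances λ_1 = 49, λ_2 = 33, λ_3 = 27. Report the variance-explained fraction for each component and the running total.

Step 1 — total variance = trace(Sigma) = Σ λ_i = 49 + 33 + 27 = 109.

Step 2 — fraction explained by component i = λ_i / Σ λ:
  PC1: 49/109 = 0.4495
  PC2: 33/109 = 0.3028
  PC3: 27/109 = 0.2477

Step 3 — cumulative fraction after k components = (λ_1 + ... + λ_k) / Σ λ:
  k = 1: 49/109 = 0.4495
  k = 2: (49 + 33)/109 = 82/109 = 0.7523
  k = 3: (49 + 33 + 27)/109 = 109/109 = 1

Summary (fraction, with percent):

explained: PC1 0.4495 (44.95%), PC2 0.3028 (30.28%), PC3 0.2477 (24.77%);  cumulative: 0.4495, 0.7523, 1


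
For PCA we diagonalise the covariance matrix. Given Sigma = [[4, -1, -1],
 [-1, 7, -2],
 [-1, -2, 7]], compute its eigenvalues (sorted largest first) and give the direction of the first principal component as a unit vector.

Step 1 — characteristic polynomial p(λ) = det(λI - Sigma) = λ³ - tr·λ² + c_1·λ - det, where tr = trace, c_1 = sum of the principal 2×2 minors, det = det(Sigma):
  tr = 4 + 7 + 7 = 18,
  c_1 = (4·7 - (-1)²) + (4·7 - (-1)²) + (7·7 - (-2)²) = 27 + 27 + 45 = 99,
  det = 4·(7·7 - (-2)²) - (-1)·((-1)·7 - (-2)·(-1)) + (-1)·((-1)·(-2) - 7·(-1)) = 4·(45) - (-1)·(-9) + (-1)·(9) = 162.
  So p(λ) = λ³ - 18λ² + 99λ - 162.
Step 2 — look for an integer root (rational root theorem: any rational root is an integer divisor of 162). Testing λ = 3:
  p(3) = 27 - 162 + 297 - 162 = 0  ✓
  Dividing out (λ - 3): p(λ) = (λ - 3)(λ² - 15λ + 54).
Step 3 — remaining eigenvalues from the quadratic λ² - 15λ + 54 = 0:
  Δ = 15² - 4·54 = 225 - 216 = 9,  λ = (15 ± √9)/2 = (15 ± 3)/2 = 9 or 6.
  Sorted: λ_1 = 9,  λ_2 = 6,  λ_3 = 3  (check: sum = 18 = tr ✓).

Step 4 — unit eigenvector for λ_1 = 9: v spans the null space of (Sigma - λ_1 I), whose rows are
  r_1 = (-5, -1, -1),  r_2 = (-1, -2, -2),  r_3 = (-1, -2, -2).
  v is orthogonal to every row, so take v ∝ r_1 × r_2 = ((-1)·(-2) - (-1)·(-2), (-1)·(-1) - (-5)·(-2), (-5)·(-2) - (-1)·(-1)) = (0, -9, 9).
  Rescale (divide by 9; multiply by -1 so the first nonzero entry is positive): u = (0, 1, -1).
  ||u|| = √((0)² + (1)² + (-1)²) = √(2) ≈ 1.4142,  v_1 = u/||u|| ≈ (0, 0.7071, -0.7071) (||v_1|| = 1).

λ_1 = 9,  λ_2 = 6,  λ_3 = 3;  v_1 ≈ (0, 0.7071, -0.7071)


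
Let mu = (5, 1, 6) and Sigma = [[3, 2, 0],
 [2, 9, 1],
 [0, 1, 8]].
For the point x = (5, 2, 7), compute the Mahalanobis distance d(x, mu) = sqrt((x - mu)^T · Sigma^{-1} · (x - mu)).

Step 1 — centre the observation: (x - mu) = (0, 1, 1).

Step 2 — invert Sigma (cofactor / det for 3×3, or solve directly):
  Sigma^{-1} = [[0.3923, -0.0884, 0.011],
 [-0.0884, 0.1326, -0.0166],
 [0.011, -0.0166, 0.1271]].

Step 3 — form the quadratic (x - mu)^T · Sigma^{-1} · (x - mu):
  Sigma^{-1} · (x - mu) = (-0.0773, 0.116, 0.1105).
  (x - mu)^T · [Sigma^{-1} · (x - mu)] = (0)·(-0.0773) + (1)·(0.116) + (1)·(0.1105) = 0.2265.

Step 4 — take square root: d = √(0.2265) ≈ 0.4759.

d(x, mu) = √(0.2265) ≈ 0.4759


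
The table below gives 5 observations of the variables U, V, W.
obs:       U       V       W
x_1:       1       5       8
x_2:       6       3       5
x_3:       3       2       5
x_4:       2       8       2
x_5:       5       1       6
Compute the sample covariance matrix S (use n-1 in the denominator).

Step 1 — column means:
  mean(U) = (1 + 6 + 3 + 2 + 5) / 5 = 17/5 = 3.4
  mean(V) = (5 + 3 + 2 + 8 + 1) / 5 = 19/5 = 3.8
  mean(W) = (8 + 5 + 5 + 2 + 6) / 5 = 26/5 = 5.2

Step 2 — sample covariance S[i,j] = (1/(n-1)) · Σ_k (x_{k,i} - mean_i) · (x_{k,j} - mean_j), with n-1 = 4.
  S[U,U] = ((-2.4)·(-2.4) + (2.6)·(2.6) + (-0.4)·(-0.4) + (-1.4)·(-1.4) + (1.6)·(1.6)) / 4 = 17.2/4 = 4.3
  S[U,V] = ((-2.4)·(1.2) + (2.6)·(-0.8) + (-0.4)·(-1.8) + (-1.4)·(4.2) + (1.6)·(-2.8)) / 4 = -14.6/4 = -3.65
  S[U,W] = ((-2.4)·(2.8) + (2.6)·(-0.2) + (-0.4)·(-0.2) + (-1.4)·(-3.2) + (1.6)·(0.8)) / 4 = -1.4/4 = -0.35
  S[V,V] = ((1.2)·(1.2) + (-0.8)·(-0.8) + (-1.8)·(-1.8) + (4.2)·(4.2) + (-2.8)·(-2.8)) / 4 = 30.8/4 = 7.7
  S[V,W] = ((1.2)·(2.8) + (-0.8)·(-0.2) + (-1.8)·(-0.2) + (4.2)·(-3.2) + (-2.8)·(0.8)) / 4 = -11.8/4 = -2.95
  S[W,W] = ((2.8)·(2.8) + (-0.2)·(-0.2) + (-0.2)·(-0.2) + (-3.2)·(-3.2) + (0.8)·(0.8)) / 4 = 18.8/4 = 4.7

S is symmetric (S[j,i] = S[i,j]). Assembling:

S = [[4.3, -3.65, -0.35],
 [-3.65, 7.7, -2.95],
 [-0.35, -2.95, 4.7]]


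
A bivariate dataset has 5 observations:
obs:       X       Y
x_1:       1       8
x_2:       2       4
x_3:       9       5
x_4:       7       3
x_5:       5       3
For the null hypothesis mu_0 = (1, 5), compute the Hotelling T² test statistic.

Step 1 — sample mean vector:
  mean(X) = (1 + 2 + 9 + 7 + 5) / 5 = 24/5 = 4.8
  mean(Y) = (8 + 4 + 5 + 3 + 3) / 5 = 23/5 = 4.6
  x̄ = (4.8, 4.6),  deviation x̄ - mu_0 = (4.8, 4.6) - (1, 5) = (3.8, -0.4).

Step 2 — sample covariance matrix, S[i,j] = (1/(n-1)) · Σ_k (x_{k,i} - mean_i) · (x_{k,j} - mean_j), divisor n-1 = 4:
  S[X,X] = ((-3.8)·(-3.8) + (-2.8)·(-2.8) + (4.2)·(4.2) + (2.2)·(2.2) + (0.2)·(0.2)) / 4 = 44.8/4 = 11.2
  S[X,Y] = ((-3.8)·(3.4) + (-2.8)·(-0.6) + (4.2)·(0.4) + (2.2)·(-1.6) + (0.2)·(-1.6)) / 4 = -13.4/4 = -3.35
  S[Y,Y] = ((3.4)·(3.4) + (-0.6)·(-0.6) + (0.4)·(0.4) + (-1.6)·(-1.6) + (-1.6)·(-1.6)) / 4 = 17.2/4 = 4.3
  S = [[11.2, -3.35],
 [-3.35, 4.3]].

Step 3 — invert S. det(S) = 11.2·4.3 - (-3.35)² = 36.9375.
  S^{-1} = (1/det) · [[d, -b], [-b, a]] = [[0.1164, 0.0907],
 [0.0907, 0.3032]].

Step 4 — quadratic form (x̄ - mu_0)^T · S^{-1} · (x̄ - mu_0):
  S^{-1} · (x̄ - mu_0) = (0.4061, 0.2234),
  (x̄ - mu_0)^T · [...] = (3.8)·(0.4061) + (-0.4)·(0.2234) = 1.4538.

Step 5 — scale by n: T² = 5 · 1.4538 = 7.269.

T² ≈ 7.269


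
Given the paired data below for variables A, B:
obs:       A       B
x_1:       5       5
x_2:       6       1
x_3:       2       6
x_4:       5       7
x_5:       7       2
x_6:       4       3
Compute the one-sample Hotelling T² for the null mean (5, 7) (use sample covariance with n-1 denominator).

Step 1 — sample mean vector:
  mean(A) = (5 + 6 + 2 + 5 + 7 + 4) / 6 = 29/6 = 4.8333
  mean(B) = (5 + 1 + 6 + 7 + 2 + 3) / 6 = 24/6 = 4
  x̄ = (4.8333, 4),  deviation x̄ - mu_0 = (4.8333, 4) - (5, 7) = (-0.1667, -3).

Step 2 — sample covariance matrix, S[i,j] = (1/(n-1)) · Σ_k (x_{k,i} - mean_i) · (x_{k,j} - mean_j), divisor n-1 = 5:
  S[A,A] = ((0.1667)·(0.1667) + (1.1667)·(1.1667) + (-2.8333)·(-2.8333) + (0.1667)·(0.1667) + (2.1667)·(2.1667) + (-0.8333)·(-0.8333)) / 5 = 14.8333/5 = 2.9667
  S[A,B] = ((0.1667)·(1) + (1.1667)·(-3) + (-2.8333)·(2) + (0.1667)·(3) + (2.1667)·(-2) + (-0.8333)·(-1)) / 5 = -12/5 = -2.4
  S[B,B] = ((1)·(1) + (-3)·(-3) + (2)·(2) + (3)·(3) + (-2)·(-2) + (-1)·(-1)) / 5 = 28/5 = 5.6
  S = [[2.9667, -2.4],
 [-2.4, 5.6]].

Step 3 — invert S. det(S) = 2.9667·5.6 - (-2.4)² = 10.8533.
  S^{-1} = (1/det) · [[d, -b], [-b, a]] = [[0.516, 0.2211],
 [0.2211, 0.2733]].

Step 4 — quadratic form (x̄ - mu_0)^T · S^{-1} · (x̄ - mu_0):
  S^{-1} · (x̄ - mu_0) = (-0.7494, -0.8569),
  (x̄ - mu_0)^T · [...] = (-0.1667)·(-0.7494) + (-3)·(-0.8569) = 2.6955.

Step 5 — scale by n: T² = 6 · 2.6955 = 16.1732.

T² ≈ 16.1732


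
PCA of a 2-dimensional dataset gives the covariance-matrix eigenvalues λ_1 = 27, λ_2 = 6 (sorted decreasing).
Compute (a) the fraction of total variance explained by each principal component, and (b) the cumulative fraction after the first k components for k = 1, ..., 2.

Step 1 — total variance = trace(Sigma) = Σ λ_i = 27 + 6 = 33.

Step 2 — fraction explained by component i = λ_i / Σ λ:
  PC1: 27/33 = 0.8182
  PC2: 6/33 = 0.1818

Step 3 — cumulative fraction after k components = (λ_1 + ... + λ_k) / Σ λ:
  k = 1: 27/33 = 0.8182
  k = 2: (27 + 6)/33 = 33/33 = 1

Summary (fraction, with percent):

explained: PC1 0.8182 (81.82%), PC2 0.1818 (18.18%);  cumulative: 0.8182, 1


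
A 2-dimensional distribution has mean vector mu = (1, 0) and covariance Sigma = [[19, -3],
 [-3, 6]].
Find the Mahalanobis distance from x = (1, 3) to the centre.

Step 1 — centre the observation: (x - mu) = (0, 3).

Step 2 — invert Sigma. det(Sigma) = 19·6 - (-3)² = 105.
  Sigma^{-1} = (1/det) · [[d, -b], [-b, a]] = [[0.0571, 0.0286],
 [0.0286, 0.181]].

Step 3 — form the quadratic (x - mu)^T · Sigma^{-1} · (x - mu):
  Sigma^{-1} · (x - mu) = (0.0857, 0.5429).
  (x - mu)^T · [Sigma^{-1} · (x - mu)] = (0)·(0.0857) + (3)·(0.5429) = 1.6286.

Step 4 — take square root: d = √(1.6286) ≈ 1.2762.

d(x, mu) = √(1.6286) ≈ 1.2762


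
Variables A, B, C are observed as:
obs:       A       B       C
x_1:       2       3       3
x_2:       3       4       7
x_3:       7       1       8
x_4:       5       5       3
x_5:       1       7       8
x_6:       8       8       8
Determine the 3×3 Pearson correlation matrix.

Step 1 — column means:
  mean(A) = (2 + 3 + 7 + 5 + 1 + 8) / 6 = 26/6 = 4.3333
  mean(B) = (3 + 4 + 1 + 5 + 7 + 8) / 6 = 28/6 = 4.6667
  mean(C) = (3 + 7 + 8 + 3 + 8 + 8) / 6 = 37/6 = 6.1667

Step 2 — sample variances and covariances s[i,j] = (1/(n-1)) · Σ_k (x_{k,i} - mean_i) · (x_{k,j} - mean_j), with n-1 = 5:
  s[A,A] = ((-2.3333)·(-2.3333) + (-1.3333)·(-1.3333) + (2.6667)·(2.6667) + (0.6667)·(0.6667) + (-3.3333)·(-3.3333) + (3.6667)·(3.6667)) / 5 = 39.3333/5 = 7.8667
  s[A,B] = ((-2.3333)·(-1.6667) + (-1.3333)·(-0.6667) + (2.6667)·(-3.6667) + (0.6667)·(0.3333) + (-3.3333)·(2.3333) + (3.6667)·(3.3333)) / 5 = -0.3333/5 = -0.0667
  s[A,C] = ((-2.3333)·(-3.1667) + (-1.3333)·(0.8333) + (2.6667)·(1.8333) + (0.6667)·(-3.1667) + (-3.3333)·(1.8333) + (3.6667)·(1.8333)) / 5 = 9.6667/5 = 1.9333
  s[B,B] = ((-1.6667)·(-1.6667) + (-0.6667)·(-0.6667) + (-3.6667)·(-3.6667) + (0.3333)·(0.3333) + (2.3333)·(2.3333) + (3.3333)·(3.3333)) / 5 = 33.3333/5 = 6.6667
  s[B,C] = ((-1.6667)·(-3.1667) + (-0.6667)·(0.8333) + (-3.6667)·(1.8333) + (0.3333)·(-3.1667) + (2.3333)·(1.8333) + (3.3333)·(1.8333)) / 5 = 7.3333/5 = 1.4667
  s[C,C] = ((-3.1667)·(-3.1667) + (0.8333)·(0.8333) + (1.8333)·(1.8333) + (-3.1667)·(-3.1667) + (1.8333)·(1.8333) + (1.8333)·(1.8333)) / 5 = 30.8333/5 = 6.1667
  Sample standard deviations s_i = √(s[i,i]):
  s(A) = √(7.8667) = 2.8048
  s(B) = √(6.6667) = 2.582
  s(C) = √(6.1667) = 2.4833

Step 3 — r_{ij} = s_{ij} / (s_i · s_j):
  r[A,A] = 1 (diagonal).
  r[A,B] = -0.0667 / (2.8048 · 2.582) = -0.0667 / 7.2419 = -0.0092
  r[A,C] = 1.9333 / (2.8048 · 2.4833) = 1.9333 / 6.965 = 0.2776
  r[B,B] = 1 (diagonal).
  r[B,C] = 1.4667 / (2.582 · 2.4833) = 1.4667 / 6.4118 = 0.2287
  r[C,C] = 1 (diagonal).

R is symmetric with unit diagonal. Assembling:

R = [[1, -0.0092, 0.2776],
 [-0.0092, 1, 0.2287],
 [0.2776, 0.2287, 1]]


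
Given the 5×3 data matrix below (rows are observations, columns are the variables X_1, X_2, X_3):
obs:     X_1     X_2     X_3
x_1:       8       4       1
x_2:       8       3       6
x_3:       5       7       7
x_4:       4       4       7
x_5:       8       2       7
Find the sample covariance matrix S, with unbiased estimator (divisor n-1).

Step 1 — column means:
  mean(X_1) = (8 + 8 + 5 + 4 + 8) / 5 = 33/5 = 6.6
  mean(X_2) = (4 + 3 + 7 + 4 + 2) / 5 = 20/5 = 4
  mean(X_3) = (1 + 6 + 7 + 7 + 7) / 5 = 28/5 = 5.6

Step 2 — sample covariance S[i,j] = (1/(n-1)) · Σ_k (x_{k,i} - mean_i) · (x_{k,j} - mean_j), with n-1 = 4.
  S[X_1,X_1] = ((1.4)·(1.4) + (1.4)·(1.4) + (-1.6)·(-1.6) + (-2.6)·(-2.6) + (1.4)·(1.4)) / 4 = 15.2/4 = 3.8
  S[X_1,X_2] = ((1.4)·(0) + (1.4)·(-1) + (-1.6)·(3) + (-2.6)·(0) + (1.4)·(-2)) / 4 = -9/4 = -2.25
  S[X_1,X_3] = ((1.4)·(-4.6) + (1.4)·(0.4) + (-1.6)·(1.4) + (-2.6)·(1.4) + (1.4)·(1.4)) / 4 = -9.8/4 = -2.45
  S[X_2,X_2] = ((0)·(0) + (-1)·(-1) + (3)·(3) + (0)·(0) + (-2)·(-2)) / 4 = 14/4 = 3.5
  S[X_2,X_3] = ((0)·(-4.6) + (-1)·(0.4) + (3)·(1.4) + (0)·(1.4) + (-2)·(1.4)) / 4 = 1/4 = 0.25
  S[X_3,X_3] = ((-4.6)·(-4.6) + (0.4)·(0.4) + (1.4)·(1.4) + (1.4)·(1.4) + (1.4)·(1.4)) / 4 = 27.2/4 = 6.8

S is symmetric (S[j,i] = S[i,j]). Assembling:

S = [[3.8, -2.25, -2.45],
 [-2.25, 3.5, 0.25],
 [-2.45, 0.25, 6.8]]


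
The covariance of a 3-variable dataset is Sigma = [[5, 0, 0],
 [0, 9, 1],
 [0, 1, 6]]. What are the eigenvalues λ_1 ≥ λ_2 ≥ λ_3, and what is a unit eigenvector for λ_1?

Step 1 — characteristic polynomial p(λ) = det(λI - Sigma) = λ³ - tr·λ² + c_1·λ - det, where tr = trace, c_1 = sum of the principal 2×2 minors, det = det(Sigma):
  tr = 5 + 9 + 6 = 20,
  c_1 = (5·9 - (0)²) + (5·6 - (0)²) + (9·6 - (1)²) = 45 + 30 + 53 = 128,
  det = 5·(9·6 - (1)²) - (0)·((0)·6 - (1)·(0)) + (0)·((0)·(1) - 9·(0)) = 5·(53) - (0)·(0) + (0)·(0) = 265.
  So p(λ) = λ³ - 20λ² + 128λ - 265.
Step 2 — look for an integer root (rational root theorem: any rational root is an integer divisor of 265). Testing λ = 5:
  p(5) = 125 - 500 + 640 - 265 = 0  ✓
  Dividing out (λ - 5): p(λ) = (λ - 5)(λ² - 15λ + 53).
Step 3 — remaining eigenvalues from the quadratic λ² - 15λ + 53 = 0:
  Δ = 15² - 4·53 = 225 - 212 = 13,  λ = (15 ± √13)/2 = (15 ± 3.6056)/2 ≈ 9.3028 or 5.6972.
  Sorted: λ_1 = 9.3028,  λ_2 = 5.6972,  λ_3 = 5  (check: sum = 20 = tr ✓).

Step 4 — unit eigenvector for λ_1 ≈ 9.3028: v spans the null space of (Sigma - λ_1 I), whose rows are
  r_1 = (-4.3028, 0, 0),  r_2 = (0, -0.3028, 1),  r_3 = (0, 1, -3.3028).
  v is orthogonal to every row, so take v ∝ r_1 × r_2 = ((0)·(1) - (0)·(-0.3028), (0)·(0) - (-4.3028)·(1), (-4.3028)·(-0.3028) - (0)·(0)) ≈ (0, 4.3028, 1.3028).
  Let u = (0, 4.3028, 1.3028).
  ||u|| = √((0)² + (4.3028)² + (1.3028)²) = √(20.2111) ≈ 4.4957,  v_1 = u/||u|| ≈ (0, 0.9571, 0.2898) (||v_1|| = 1).

λ_1 = 9.3028,  λ_2 = 5.6972,  λ_3 = 5;  v_1 ≈ (0, 0.9571, 0.2898)


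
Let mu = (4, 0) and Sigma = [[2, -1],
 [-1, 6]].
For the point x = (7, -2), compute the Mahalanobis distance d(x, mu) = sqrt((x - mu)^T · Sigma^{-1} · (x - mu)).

Step 1 — centre the observation: (x - mu) = (3, -2).

Step 2 — invert Sigma. det(Sigma) = 2·6 - (-1)² = 11.
  Sigma^{-1} = (1/det) · [[d, -b], [-b, a]] = [[0.5455, 0.0909],
 [0.0909, 0.1818]].

Step 3 — form the quadratic (x - mu)^T · Sigma^{-1} · (x - mu):
  Sigma^{-1} · (x - mu) = (1.4545, -0.0909).
  (x - mu)^T · [Sigma^{-1} · (x - mu)] = (3)·(1.4545) + (-2)·(-0.0909) = 4.5455.

Step 4 — take square root: d = √(4.5455) ≈ 2.132.

d(x, mu) = √(4.5455) ≈ 2.132


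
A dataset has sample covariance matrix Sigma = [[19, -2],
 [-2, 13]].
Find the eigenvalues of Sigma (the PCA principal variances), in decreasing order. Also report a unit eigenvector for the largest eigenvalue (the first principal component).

Step 1 — characteristic polynomial of 2×2 Sigma:
  det(Sigma - λI) = λ² - trace · λ + det = 0.
  trace = 19 + 13 = 32, det = 19·13 - (-2)² = 243.
Step 2 — discriminant:
  Δ = trace² - 4·det = 1024 - 972 = 52.
Step 3 — eigenvalues:
  λ = (trace ± √Δ)/2 = (32 ± 7.2111)/2,
  λ_1 = 19.6056,  λ_2 = 12.3944.

Step 4 — unit eigenvector for λ_1: solve (Sigma - λ_1 I)v = 0. First row:
  (19 - 19.6056)·v_x + (-2)·v_y = 0, i.e. (-0.6056)·v_x + (-2)·v_y = 0,
  so v ∝ (b, λ_1 - a) = (-2, 0.6056); multiply by -1 so the first entry is positive: u = (2, -0.6056).
  ||u|| = √((2)² + (-0.6056)²) = √(4.3667) ≈ 2.0897,
  v_1 = u/||u|| ≈ (0.9571, -0.2898) (||v_1|| = 1).

λ_1 = 19.6056,  λ_2 = 12.3944;  v_1 ≈ (0.9571, -0.2898)


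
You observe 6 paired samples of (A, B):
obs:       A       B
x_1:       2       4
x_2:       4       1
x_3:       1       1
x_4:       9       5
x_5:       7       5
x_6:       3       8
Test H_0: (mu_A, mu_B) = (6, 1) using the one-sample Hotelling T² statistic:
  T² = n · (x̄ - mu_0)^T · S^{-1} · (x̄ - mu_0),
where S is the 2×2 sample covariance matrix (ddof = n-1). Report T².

Step 1 — sample mean vector:
  mean(A) = (2 + 4 + 1 + 9 + 7 + 3) / 6 = 26/6 = 4.3333
  mean(B) = (4 + 1 + 1 + 5 + 5 + 8) / 6 = 24/6 = 4
  x̄ = (4.3333, 4),  deviation x̄ - mu_0 = (4.3333, 4) - (6, 1) = (-1.6667, 3).

Step 2 — sample covariance matrix, S[i,j] = (1/(n-1)) · Σ_k (x_{k,i} - mean_i) · (x_{k,j} - mean_j), divisor n-1 = 5:
  S[A,A] = ((-2.3333)·(-2.3333) + (-0.3333)·(-0.3333) + (-3.3333)·(-3.3333) + (4.6667)·(4.6667) + (2.6667)·(2.6667) + (-1.3333)·(-1.3333)) / 5 = 47.3333/5 = 9.4667
  S[A,B] = ((-2.3333)·(0) + (-0.3333)·(-3) + (-3.3333)·(-3) + (4.6667)·(1) + (2.6667)·(1) + (-1.3333)·(4)) / 5 = 13/5 = 2.6
  S[B,B] = ((0)·(0) + (-3)·(-3) + (-3)·(-3) + (1)·(1) + (1)·(1) + (4)·(4)) / 5 = 36/5 = 7.2
  S = [[9.4667, 2.6],
 [2.6, 7.2]].

Step 3 — invert S. det(S) = 9.4667·7.2 - (2.6)² = 61.4.
  S^{-1} = (1/det) · [[d, -b], [-b, a]] = [[0.1173, -0.0423],
 [-0.0423, 0.1542]].

Step 4 — quadratic form (x̄ - mu_0)^T · S^{-1} · (x̄ - mu_0):
  S^{-1} · (x̄ - mu_0) = (-0.3225, 0.5331),
  (x̄ - mu_0)^T · [...] = (-1.6667)·(-0.3225) + (3)·(0.5331) = 2.1368.

Step 5 — scale by n: T² = 6 · 2.1368 = 12.8208.

T² ≈ 12.8208


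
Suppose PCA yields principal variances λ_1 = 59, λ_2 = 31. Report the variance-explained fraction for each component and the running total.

Step 1 — total variance = trace(Sigma) = Σ λ_i = 59 + 31 = 90.

Step 2 — fraction explained by component i = λ_i / Σ λ:
  PC1: 59/90 = 0.6556
  PC2: 31/90 = 0.3444

Step 3 — cumulative fraction after k components = (λ_1 + ... + λ_k) / Σ λ:
  k = 1: 59/90 = 0.6556
  k = 2: (59 + 31)/90 = 90/90 = 1

Summary (fraction, with percent):

explained: PC1 0.6556 (65.56%), PC2 0.3444 (34.44%);  cumulative: 0.6556, 1


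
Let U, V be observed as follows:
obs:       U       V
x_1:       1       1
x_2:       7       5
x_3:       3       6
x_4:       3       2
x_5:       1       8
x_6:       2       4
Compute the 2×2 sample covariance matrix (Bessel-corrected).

Step 1 — column means:
  mean(U) = (1 + 7 + 3 + 3 + 1 + 2) / 6 = 17/6 = 2.8333
  mean(V) = (1 + 5 + 6 + 2 + 8 + 4) / 6 = 26/6 = 4.3333

Step 2 — sample covariance S[i,j] = (1/(n-1)) · Σ_k (x_{k,i} - mean_i) · (x_{k,j} - mean_j), with n-1 = 5.
  S[U,U] = ((-1.8333)·(-1.8333) + (4.1667)·(4.1667) + (0.1667)·(0.1667) + (0.1667)·(0.1667) + (-1.8333)·(-1.8333) + (-0.8333)·(-0.8333)) / 5 = 24.8333/5 = 4.9667
  S[U,V] = ((-1.8333)·(-3.3333) + (4.1667)·(0.6667) + (0.1667)·(1.6667) + (0.1667)·(-2.3333) + (-1.8333)·(3.6667) + (-0.8333)·(-0.3333)) / 5 = 2.3333/5 = 0.4667
  S[V,V] = ((-3.3333)·(-3.3333) + (0.6667)·(0.6667) + (1.6667)·(1.6667) + (-2.3333)·(-2.3333) + (3.6667)·(3.6667) + (-0.3333)·(-0.3333)) / 5 = 33.3333/5 = 6.6667

S is symmetric (S[j,i] = S[i,j]). Assembling:

S = [[4.9667, 0.4667],
 [0.4667, 6.6667]]


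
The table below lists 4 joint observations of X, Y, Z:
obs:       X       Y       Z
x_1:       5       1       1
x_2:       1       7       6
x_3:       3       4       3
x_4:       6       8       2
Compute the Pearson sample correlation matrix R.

Step 1 — column means:
  mean(X) = (5 + 1 + 3 + 6) / 4 = 15/4 = 3.75
  mean(Y) = (1 + 7 + 4 + 8) / 4 = 20/4 = 5
  mean(Z) = (1 + 6 + 3 + 2) / 4 = 12/4 = 3

Step 2 — sample variances and covariances s[i,j] = (1/(n-1)) · Σ_k (x_{k,i} - mean_i) · (x_{k,j} - mean_j), with n-1 = 3:
  s[X,X] = ((1.25)·(1.25) + (-2.75)·(-2.75) + (-0.75)·(-0.75) + (2.25)·(2.25)) / 3 = 14.75/3 = 4.9167
  s[X,Y] = ((1.25)·(-4) + (-2.75)·(2) + (-0.75)·(-1) + (2.25)·(3)) / 3 = -3/3 = -1
  s[X,Z] = ((1.25)·(-2) + (-2.75)·(3) + (-0.75)·(0) + (2.25)·(-1)) / 3 = -13/3 = -4.3333
  s[Y,Y] = ((-4)·(-4) + (2)·(2) + (-1)·(-1) + (3)·(3)) / 3 = 30/3 = 10
  s[Y,Z] = ((-4)·(-2) + (2)·(3) + (-1)·(0) + (3)·(-1)) / 3 = 11/3 = 3.6667
  s[Z,Z] = ((-2)·(-2) + (3)·(3) + (0)·(0) + (-1)·(-1)) / 3 = 14/3 = 4.6667
  Sample standard deviations s_i = √(s[i,i]):
  s(X) = √(4.9167) = 2.2174
  s(Y) = √(10) = 3.1623
  s(Z) = √(4.6667) = 2.1602

Step 3 — r_{ij} = s_{ij} / (s_i · s_j):
  r[X,X] = 1 (diagonal).
  r[X,Y] = -1 / (2.2174 · 3.1623) = -1 / 7.0119 = -0.1426
  r[X,Z] = -4.3333 / (2.2174 · 2.1602) = -4.3333 / 4.79 = -0.9047
  r[Y,Y] = 1 (diagonal).
  r[Y,Z] = 3.6667 / (3.1623 · 2.1602) = 3.6667 / 6.8313 = 0.5367
  r[Z,Z] = 1 (diagonal).

R is symmetric with unit diagonal. Assembling:

R = [[1, -0.1426, -0.9047],
 [-0.1426, 1, 0.5367],
 [-0.9047, 0.5367, 1]]


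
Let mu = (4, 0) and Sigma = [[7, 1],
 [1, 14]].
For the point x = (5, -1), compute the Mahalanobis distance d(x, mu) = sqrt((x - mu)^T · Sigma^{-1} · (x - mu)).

Step 1 — centre the observation: (x - mu) = (1, -1).

Step 2 — invert Sigma. det(Sigma) = 7·14 - (1)² = 97.
  Sigma^{-1} = (1/det) · [[d, -b], [-b, a]] = [[0.1443, -0.0103],
 [-0.0103, 0.0722]].

Step 3 — form the quadratic (x - mu)^T · Sigma^{-1} · (x - mu):
  Sigma^{-1} · (x - mu) = (0.1546, -0.0825).
  (x - mu)^T · [Sigma^{-1} · (x - mu)] = (1)·(0.1546) + (-1)·(-0.0825) = 0.2371.

Step 4 — take square root: d = √(0.2371) ≈ 0.4869.

d(x, mu) = √(0.2371) ≈ 0.4869


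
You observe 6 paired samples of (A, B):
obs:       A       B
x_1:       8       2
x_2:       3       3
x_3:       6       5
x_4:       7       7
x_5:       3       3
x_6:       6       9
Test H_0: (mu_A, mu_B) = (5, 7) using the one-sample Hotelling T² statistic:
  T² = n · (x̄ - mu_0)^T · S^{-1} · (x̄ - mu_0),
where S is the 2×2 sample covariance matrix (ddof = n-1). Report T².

Step 1 — sample mean vector:
  mean(A) = (8 + 3 + 6 + 7 + 3 + 6) / 6 = 33/6 = 5.5
  mean(B) = (2 + 3 + 5 + 7 + 3 + 9) / 6 = 29/6 = 4.8333
  x̄ = (5.5, 4.8333),  deviation x̄ - mu_0 = (5.5, 4.8333) - (5, 7) = (0.5, -2.1667).

Step 2 — sample covariance matrix, S[i,j] = (1/(n-1)) · Σ_k (x_{k,i} - mean_i) · (x_{k,j} - mean_j), divisor n-1 = 5:
  S[A,A] = ((2.5)·(2.5) + (-2.5)·(-2.5) + (0.5)·(0.5) + (1.5)·(1.5) + (-2.5)·(-2.5) + (0.5)·(0.5)) / 5 = 21.5/5 = 4.3
  S[A,B] = ((2.5)·(-2.8333) + (-2.5)·(-1.8333) + (0.5)·(0.1667) + (1.5)·(2.1667) + (-2.5)·(-1.8333) + (0.5)·(4.1667)) / 5 = 7.5/5 = 1.5
  S[B,B] = ((-2.8333)·(-2.8333) + (-1.8333)·(-1.8333) + (0.1667)·(0.1667) + (2.1667)·(2.1667) + (-1.8333)·(-1.8333) + (4.1667)·(4.1667)) / 5 = 36.8333/5 = 7.3667
  S = [[4.3, 1.5],
 [1.5, 7.3667]].

Step 3 — invert S. det(S) = 4.3·7.3667 - (1.5)² = 29.4267.
  S^{-1} = (1/det) · [[d, -b], [-b, a]] = [[0.2503, -0.051],
 [-0.051, 0.1461]].

Step 4 — quadratic form (x̄ - mu_0)^T · S^{-1} · (x̄ - mu_0):
  S^{-1} · (x̄ - mu_0) = (0.2356, -0.3421),
  (x̄ - mu_0)^T · [...] = (0.5)·(0.2356) + (-2.1667)·(-0.3421) = 0.859.

Step 5 — scale by n: T² = 6 · 0.859 = 5.1541.

T² ≈ 5.1541


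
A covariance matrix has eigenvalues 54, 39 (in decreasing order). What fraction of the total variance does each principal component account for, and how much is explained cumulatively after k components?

Step 1 — total variance = trace(Sigma) = Σ λ_i = 54 + 39 = 93.

Step 2 — fraction explained by component i = λ_i / Σ λ:
  PC1: 54/93 = 0.5806
  PC2: 39/93 = 0.4194

Step 3 — cumulative fraction after k components = (λ_1 + ... + λ_k) / Σ λ:
  k = 1: 54/93 = 0.5806
  k = 2: (54 + 39)/93 = 93/93 = 1

Summary (fraction, with percent):

explained: PC1 0.5806 (58.06%), PC2 0.4194 (41.94%);  cumulative: 0.5806, 1


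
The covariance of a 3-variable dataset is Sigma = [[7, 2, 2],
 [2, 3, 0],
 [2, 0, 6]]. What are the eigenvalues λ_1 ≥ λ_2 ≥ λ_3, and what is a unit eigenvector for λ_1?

Step 1 — characteristic polynomial p(λ) = det(λI - Sigma) = λ³ - tr·λ² + c_1·λ - det, where tr = trace, c_1 = sum of the principal 2×2 minors, det = det(Sigma):
  tr = 7 + 3 + 6 = 16,
  c_1 = (7·3 - (2)²) + (7·6 - (2)²) + (3·6 - (0)²) = 17 + 38 + 18 = 73,
  det = 7·(3·6 - (0)²) - (2)·((2)·6 - (0)·(2)) + (2)·((2)·(0) - 3·(2)) = 7·(18) - (2)·(12) + (2)·(-6) = 90.
  So p(λ) = λ³ - 16λ² + 73λ - 90.
Step 2 — look for an integer root (rational root theorem: any rational root is an integer divisor of 90). Testing λ = 2:
  p(2) = 8 - 64 + 146 - 90 = 0  ✓
  Dividing out (λ - 2): p(λ) = (λ - 2)(λ² - 14λ + 45).
Step 3 — remaining eigenvalues from the quadratic λ² - 14λ + 45 = 0:
  Δ = 14² - 4·45 = 196 - 180 = 16,  λ = (14 ± √16)/2 = (14 ± 4)/2 = 9 or 5.
  Sorted: λ_1 = 9,  λ_2 = 5,  λ_3 = 2  (check: sum = 16 = tr ✓).

Step 4 — unit eigenvector for λ_1 = 9: v spans the null space of (Sigma - λ_1 I), whose rows are
  r_1 = (-2, 2, 2),  r_2 = (2, -6, 0),  r_3 = (2, 0, -3).
  v is orthogonal to every row, so take v ∝ r_1 × r_2 = ((2)·(0) - (2)·(-6), (2)·(2) - (-2)·(0), (-2)·(-6) - (2)·(2)) = (12, 4, 8).
  Rescale (divide by 4): u = (3, 1, 2).
  ||u|| = √((3)² + (1)² + (2)²) = √(14) ≈ 3.7417,  v_1 = u/||u|| ≈ (0.8018, 0.2673, 0.5345) (||v_1|| = 1).

λ_1 = 9,  λ_2 = 5,  λ_3 = 2;  v_1 ≈ (0.8018, 0.2673, 0.5345)


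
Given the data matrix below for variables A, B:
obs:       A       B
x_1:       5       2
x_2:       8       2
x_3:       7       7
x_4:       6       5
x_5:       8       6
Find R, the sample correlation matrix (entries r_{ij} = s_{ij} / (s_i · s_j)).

Step 1 — column means:
  mean(A) = (5 + 8 + 7 + 6 + 8) / 5 = 34/5 = 6.8
  mean(B) = (2 + 2 + 7 + 5 + 6) / 5 = 22/5 = 4.4

Step 2 — sample variances and covariances s[i,j] = (1/(n-1)) · Σ_k (x_{k,i} - mean_i) · (x_{k,j} - mean_j), with n-1 = 4:
  s[A,A] = ((-1.8)·(-1.8) + (1.2)·(1.2) + (0.2)·(0.2) + (-0.8)·(-0.8) + (1.2)·(1.2)) / 4 = 6.8/4 = 1.7
  s[A,B] = ((-1.8)·(-2.4) + (1.2)·(-2.4) + (0.2)·(2.6) + (-0.8)·(0.6) + (1.2)·(1.6)) / 4 = 3.4/4 = 0.85
  s[B,B] = ((-2.4)·(-2.4) + (-2.4)·(-2.4) + (2.6)·(2.6) + (0.6)·(0.6) + (1.6)·(1.6)) / 4 = 21.2/4 = 5.3
  Sample standard deviations s_i = √(s[i,i]):
  s(A) = √(1.7) = 1.3038
  s(B) = √(5.3) = 2.3022

Step 3 — r_{ij} = s_{ij} / (s_i · s_j):
  r[A,A] = 1 (diagonal).
  r[A,B] = 0.85 / (1.3038 · 2.3022) = 0.85 / 3.0017 = 0.2832
  r[B,B] = 1 (diagonal).

R is symmetric with unit diagonal. Assembling:

R = [[1, 0.2832],
 [0.2832, 1]]


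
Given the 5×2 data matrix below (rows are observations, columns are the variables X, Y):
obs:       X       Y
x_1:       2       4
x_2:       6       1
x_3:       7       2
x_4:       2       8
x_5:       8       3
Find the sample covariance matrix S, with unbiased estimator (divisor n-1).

Step 1 — column means:
  mean(X) = (2 + 6 + 7 + 2 + 8) / 5 = 25/5 = 5
  mean(Y) = (4 + 1 + 2 + 8 + 3) / 5 = 18/5 = 3.6

Step 2 — sample covariance S[i,j] = (1/(n-1)) · Σ_k (x_{k,i} - mean_i) · (x_{k,j} - mean_j), with n-1 = 4.
  S[X,X] = ((-3)·(-3) + (1)·(1) + (2)·(2) + (-3)·(-3) + (3)·(3)) / 4 = 32/4 = 8
  S[X,Y] = ((-3)·(0.4) + (1)·(-2.6) + (2)·(-1.6) + (-3)·(4.4) + (3)·(-0.6)) / 4 = -22/4 = -5.5
  S[Y,Y] = ((0.4)·(0.4) + (-2.6)·(-2.6) + (-1.6)·(-1.6) + (4.4)·(4.4) + (-0.6)·(-0.6)) / 4 = 29.2/4 = 7.3

S is symmetric (S[j,i] = S[i,j]). Assembling:

S = [[8, -5.5],
 [-5.5, 7.3]]


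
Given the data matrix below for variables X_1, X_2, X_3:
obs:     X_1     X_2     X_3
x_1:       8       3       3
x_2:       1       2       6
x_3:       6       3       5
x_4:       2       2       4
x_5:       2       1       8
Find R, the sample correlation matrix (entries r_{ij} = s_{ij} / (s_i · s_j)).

Step 1 — column means:
  mean(X_1) = (8 + 1 + 6 + 2 + 2) / 5 = 19/5 = 3.8
  mean(X_2) = (3 + 2 + 3 + 2 + 1) / 5 = 11/5 = 2.2
  mean(X_3) = (3 + 6 + 5 + 4 + 8) / 5 = 26/5 = 5.2

Step 2 — sample variances and covariances s[i,j] = (1/(n-1)) · Σ_k (x_{k,i} - mean_i) · (x_{k,j} - mean_j), with n-1 = 4:
  s[X_1,X_1] = ((4.2)·(4.2) + (-2.8)·(-2.8) + (2.2)·(2.2) + (-1.8)·(-1.8) + (-1.8)·(-1.8)) / 4 = 36.8/4 = 9.2
  s[X_1,X_2] = ((4.2)·(0.8) + (-2.8)·(-0.2) + (2.2)·(0.8) + (-1.8)·(-0.2) + (-1.8)·(-1.2)) / 4 = 8.2/4 = 2.05
  s[X_1,X_3] = ((4.2)·(-2.2) + (-2.8)·(0.8) + (2.2)·(-0.2) + (-1.8)·(-1.2) + (-1.8)·(2.8)) / 4 = -14.8/4 = -3.7
  s[X_2,X_2] = ((0.8)·(0.8) + (-0.2)·(-0.2) + (0.8)·(0.8) + (-0.2)·(-0.2) + (-1.2)·(-1.2)) / 4 = 2.8/4 = 0.7
  s[X_2,X_3] = ((0.8)·(-2.2) + (-0.2)·(0.8) + (0.8)·(-0.2) + (-0.2)·(-1.2) + (-1.2)·(2.8)) / 4 = -5.2/4 = -1.3
  s[X_3,X_3] = ((-2.2)·(-2.2) + (0.8)·(0.8) + (-0.2)·(-0.2) + (-1.2)·(-1.2) + (2.8)·(2.8)) / 4 = 14.8/4 = 3.7
  Sample standard deviations s_i = √(s[i,i]):
  s(X_1) = √(9.2) = 3.0332
  s(X_2) = √(0.7) = 0.8367
  s(X_3) = √(3.7) = 1.9235

Step 3 — r_{ij} = s_{ij} / (s_i · s_j):
  r[X_1,X_1] = 1 (diagonal).
  r[X_1,X_2] = 2.05 / (3.0332 · 0.8367) = 2.05 / 2.5377 = 0.8078
  r[X_1,X_3] = -3.7 / (3.0332 · 1.9235) = -3.7 / 5.8344 = -0.6342
  r[X_2,X_2] = 1 (diagonal).
  r[X_2,X_3] = -1.3 / (0.8367 · 1.9235) = -1.3 / 1.6093 = -0.8078
  r[X_3,X_3] = 1 (diagonal).

R is symmetric with unit diagonal. Assembling:

R = [[1, 0.8078, -0.6342],
 [0.8078, 1, -0.8078],
 [-0.6342, -0.8078, 1]]


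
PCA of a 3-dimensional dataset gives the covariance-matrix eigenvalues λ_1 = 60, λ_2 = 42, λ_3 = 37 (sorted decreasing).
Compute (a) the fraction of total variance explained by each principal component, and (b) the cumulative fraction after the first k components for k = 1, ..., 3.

Step 1 — total variance = trace(Sigma) = Σ λ_i = 60 + 42 + 37 = 139.

Step 2 — fraction explained by component i = λ_i / Σ λ:
  PC1: 60/139 = 0.4317
  PC2: 42/139 = 0.3022
  PC3: 37/139 = 0.2662

Step 3 — cumulative fraction after k components = (λ_1 + ... + λ_k) / Σ λ:
  k = 1: 60/139 = 0.4317
  k = 2: (60 + 42)/139 = 102/139 = 0.7338
  k = 3: (60 + 42 + 37)/139 = 139/139 = 1

Summary (fraction, with percent):

explained: PC1 0.4317 (43.17%), PC2 0.3022 (30.22%), PC3 0.2662 (26.62%);  cumulative: 0.4317, 0.7338, 1


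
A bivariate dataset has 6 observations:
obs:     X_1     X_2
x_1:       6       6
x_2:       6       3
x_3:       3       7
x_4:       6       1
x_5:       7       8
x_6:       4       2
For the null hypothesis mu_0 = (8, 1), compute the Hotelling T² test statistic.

Step 1 — sample mean vector:
  mean(X_1) = (6 + 6 + 3 + 6 + 7 + 4) / 6 = 32/6 = 5.3333
  mean(X_2) = (6 + 3 + 7 + 1 + 8 + 2) / 6 = 27/6 = 4.5
  x̄ = (5.3333, 4.5),  deviation x̄ - mu_0 = (5.3333, 4.5) - (8, 1) = (-2.6667, 3.5).

Step 2 — sample covariance matrix, S[i,j] = (1/(n-1)) · Σ_k (x_{k,i} - mean_i) · (x_{k,j} - mean_j), divisor n-1 = 5:
  S[X_1,X_1] = ((0.6667)·(0.6667) + (0.6667)·(0.6667) + (-2.3333)·(-2.3333) + (0.6667)·(0.6667) + (1.6667)·(1.6667) + (-1.3333)·(-1.3333)) / 5 = 11.3333/5 = 2.2667
  S[X_1,X_2] = ((0.6667)·(1.5) + (0.6667)·(-1.5) + (-2.3333)·(2.5) + (0.6667)·(-3.5) + (1.6667)·(3.5) + (-1.3333)·(-2.5)) / 5 = 1/5 = 0.2
  S[X_2,X_2] = ((1.5)·(1.5) + (-1.5)·(-1.5) + (2.5)·(2.5) + (-3.5)·(-3.5) + (3.5)·(3.5) + (-2.5)·(-2.5)) / 5 = 41.5/5 = 8.3
  S = [[2.2667, 0.2],
 [0.2, 8.3]].

Step 3 — invert S. det(S) = 2.2667·8.3 - (0.2)² = 18.7733.
  S^{-1} = (1/det) · [[d, -b], [-b, a]] = [[0.4421, -0.0107],
 [-0.0107, 0.1207]].

Step 4 — quadratic form (x̄ - mu_0)^T · S^{-1} · (x̄ - mu_0):
  S^{-1} · (x̄ - mu_0) = (-1.2163, 0.451),
  (x̄ - mu_0)^T · [...] = (-2.6667)·(-1.2163) + (3.5)·(0.451) = 4.8219.

Step 5 — scale by n: T² = 6 · 4.8219 = 28.9311.

T² ≈ 28.9311


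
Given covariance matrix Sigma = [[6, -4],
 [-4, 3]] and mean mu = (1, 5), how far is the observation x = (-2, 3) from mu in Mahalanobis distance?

Step 1 — centre the observation: (x - mu) = (-3, -2).

Step 2 — invert Sigma. det(Sigma) = 6·3 - (-4)² = 2.
  Sigma^{-1} = (1/det) · [[d, -b], [-b, a]] = [[1.5, 2],
 [2, 3]].

Step 3 — form the quadratic (x - mu)^T · Sigma^{-1} · (x - mu):
  Sigma^{-1} · (x - mu) = (-8.5, -12).
  (x - mu)^T · [Sigma^{-1} · (x - mu)] = (-3)·(-8.5) + (-2)·(-12) = 49.5.

Step 4 — take square root: d = √(49.5) ≈ 7.0356.

d(x, mu) = √(49.5) ≈ 7.0356


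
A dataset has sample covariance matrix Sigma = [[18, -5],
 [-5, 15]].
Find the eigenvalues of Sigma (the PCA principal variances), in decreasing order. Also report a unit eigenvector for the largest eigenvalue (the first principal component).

Step 1 — characteristic polynomial of 2×2 Sigma:
  det(Sigma - λI) = λ² - trace · λ + det = 0.
  trace = 18 + 15 = 33, det = 18·15 - (-5)² = 245.
Step 2 — discriminant:
  Δ = trace² - 4·det = 1089 - 980 = 109.
Step 3 — eigenvalues:
  λ = (trace ± √Δ)/2 = (33 ± 10.4403)/2,
  λ_1 = 21.7202,  λ_2 = 11.2798.

Step 4 — unit eigenvector for λ_1: solve (Sigma - λ_1 I)v = 0. First row:
  (18 - 21.7202)·v_x + (-5)·v_y = 0, i.e. (-3.7202)·v_x + (-5)·v_y = 0,
  so v ∝ (b, λ_1 - a) = (-5, 3.7202); multiply by -1 so the first entry is positive: u = (5, -3.7202).
  ||u|| = √((5)² + (-3.7202)²) = √(38.8395) ≈ 6.2321,
  v_1 = u/||u|| ≈ (0.8023, -0.5969) (||v_1|| = 1).

λ_1 = 21.7202,  λ_2 = 11.2798;  v_1 ≈ (0.8023, -0.5969)


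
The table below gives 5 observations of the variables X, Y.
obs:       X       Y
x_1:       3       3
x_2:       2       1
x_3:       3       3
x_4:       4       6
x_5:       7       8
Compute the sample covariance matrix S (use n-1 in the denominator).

Step 1 — column means:
  mean(X) = (3 + 2 + 3 + 4 + 7) / 5 = 19/5 = 3.8
  mean(Y) = (3 + 1 + 3 + 6 + 8) / 5 = 21/5 = 4.2

Step 2 — sample covariance S[i,j] = (1/(n-1)) · Σ_k (x_{k,i} - mean_i) · (x_{k,j} - mean_j), with n-1 = 4.
  S[X,X] = ((-0.8)·(-0.8) + (-1.8)·(-1.8) + (-0.8)·(-0.8) + (0.2)·(0.2) + (3.2)·(3.2)) / 4 = 14.8/4 = 3.7
  S[X,Y] = ((-0.8)·(-1.2) + (-1.8)·(-3.2) + (-0.8)·(-1.2) + (0.2)·(1.8) + (3.2)·(3.8)) / 4 = 20.2/4 = 5.05
  S[Y,Y] = ((-1.2)·(-1.2) + (-3.2)·(-3.2) + (-1.2)·(-1.2) + (1.8)·(1.8) + (3.8)·(3.8)) / 4 = 30.8/4 = 7.7

S is symmetric (S[j,i] = S[i,j]). Assembling:

S = [[3.7, 5.05],
 [5.05, 7.7]]


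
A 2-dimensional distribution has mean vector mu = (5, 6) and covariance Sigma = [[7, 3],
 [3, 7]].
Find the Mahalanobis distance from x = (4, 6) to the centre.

Step 1 — centre the observation: (x - mu) = (-1, 0).

Step 2 — invert Sigma. det(Sigma) = 7·7 - (3)² = 40.
  Sigma^{-1} = (1/det) · [[d, -b], [-b, a]] = [[0.175, -0.075],
 [-0.075, 0.175]].

Step 3 — form the quadratic (x - mu)^T · Sigma^{-1} · (x - mu):
  Sigma^{-1} · (x - mu) = (-0.175, 0.075).
  (x - mu)^T · [Sigma^{-1} · (x - mu)] = (-1)·(-0.175) + (0)·(0.075) = 0.175.

Step 4 — take square root: d = √(0.175) ≈ 0.4183.

d(x, mu) = √(0.175) ≈ 0.4183


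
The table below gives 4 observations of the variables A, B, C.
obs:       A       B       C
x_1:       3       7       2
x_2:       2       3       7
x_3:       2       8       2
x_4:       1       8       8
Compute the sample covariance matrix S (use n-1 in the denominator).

Step 1 — column means:
  mean(A) = (3 + 2 + 2 + 1) / 4 = 8/4 = 2
  mean(B) = (7 + 3 + 8 + 8) / 4 = 26/4 = 6.5
  mean(C) = (2 + 7 + 2 + 8) / 4 = 19/4 = 4.75

Step 2 — sample covariance S[i,j] = (1/(n-1)) · Σ_k (x_{k,i} - mean_i) · (x_{k,j} - mean_j), with n-1 = 3.
  S[A,A] = ((1)·(1) + (0)·(0) + (0)·(0) + (-1)·(-1)) / 3 = 2/3 = 0.6667
  S[A,B] = ((1)·(0.5) + (0)·(-3.5) + (0)·(1.5) + (-1)·(1.5)) / 3 = -1/3 = -0.3333
  S[A,C] = ((1)·(-2.75) + (0)·(2.25) + (0)·(-2.75) + (-1)·(3.25)) / 3 = -6/3 = -2
  S[B,B] = ((0.5)·(0.5) + (-3.5)·(-3.5) + (1.5)·(1.5) + (1.5)·(1.5)) / 3 = 17/3 = 5.6667
  S[B,C] = ((0.5)·(-2.75) + (-3.5)·(2.25) + (1.5)·(-2.75) + (1.5)·(3.25)) / 3 = -8.5/3 = -2.8333
  S[C,C] = ((-2.75)·(-2.75) + (2.25)·(2.25) + (-2.75)·(-2.75) + (3.25)·(3.25)) / 3 = 30.75/3 = 10.25

S is symmetric (S[j,i] = S[i,j]). Assembling:

S = [[0.6667, -0.3333, -2],
 [-0.3333, 5.6667, -2.8333],
 [-2, -2.8333, 10.25]]


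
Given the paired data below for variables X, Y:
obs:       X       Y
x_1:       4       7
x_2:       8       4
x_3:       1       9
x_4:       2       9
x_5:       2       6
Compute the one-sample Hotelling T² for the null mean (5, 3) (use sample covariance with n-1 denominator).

Step 1 — sample mean vector:
  mean(X) = (4 + 8 + 1 + 2 + 2) / 5 = 17/5 = 3.4
  mean(Y) = (7 + 4 + 9 + 9 + 6) / 5 = 35/5 = 7
  x̄ = (3.4, 7),  deviation x̄ - mu_0 = (3.4, 7) - (5, 3) = (-1.6, 4).

Step 2 — sample covariance matrix, S[i,j] = (1/(n-1)) · Σ_k (x_{k,i} - mean_i) · (x_{k,j} - mean_j), divisor n-1 = 4:
  S[X,X] = ((0.6)·(0.6) + (4.6)·(4.6) + (-2.4)·(-2.4) + (-1.4)·(-1.4) + (-1.4)·(-1.4)) / 4 = 31.2/4 = 7.8
  S[X,Y] = ((0.6)·(0) + (4.6)·(-3) + (-2.4)·(2) + (-1.4)·(2) + (-1.4)·(-1)) / 4 = -20/4 = -5
  S[Y,Y] = ((0)·(0) + (-3)·(-3) + (2)·(2) + (2)·(2) + (-1)·(-1)) / 4 = 18/4 = 4.5
  S = [[7.8, -5],
 [-5, 4.5]].

Step 3 — invert S. det(S) = 7.8·4.5 - (-5)² = 10.1.
  S^{-1} = (1/det) · [[d, -b], [-b, a]] = [[0.4455, 0.495],
 [0.495, 0.7723]].

Step 4 — quadratic form (x̄ - mu_0)^T · S^{-1} · (x̄ - mu_0):
  S^{-1} · (x̄ - mu_0) = (1.2673, 2.297),
  (x̄ - mu_0)^T · [...] = (-1.6)·(1.2673) + (4)·(2.297) = 7.1604.

Step 5 — scale by n: T² = 5 · 7.1604 = 35.802.

T² ≈ 35.802


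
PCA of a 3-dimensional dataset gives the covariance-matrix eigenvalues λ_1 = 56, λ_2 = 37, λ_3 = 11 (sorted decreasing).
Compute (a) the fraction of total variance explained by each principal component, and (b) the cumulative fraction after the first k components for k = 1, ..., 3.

Step 1 — total variance = trace(Sigma) = Σ λ_i = 56 + 37 + 11 = 104.

Step 2 — fraction explained by component i = λ_i / Σ λ:
  PC1: 56/104 = 0.5385
  PC2: 37/104 = 0.3558
  PC3: 11/104 = 0.1058

Step 3 — cumulative fraction after k components = (λ_1 + ... + λ_k) / Σ λ:
  k = 1: 56/104 = 0.5385
  k = 2: (56 + 37)/104 = 93/104 = 0.8942
  k = 3: (56 + 37 + 11)/104 = 104/104 = 1

Summary (fraction, with percent):

explained: PC1 0.5385 (53.85%), PC2 0.3558 (35.58%), PC3 0.1058 (10.58%);  cumulative: 0.5385, 0.8942, 1


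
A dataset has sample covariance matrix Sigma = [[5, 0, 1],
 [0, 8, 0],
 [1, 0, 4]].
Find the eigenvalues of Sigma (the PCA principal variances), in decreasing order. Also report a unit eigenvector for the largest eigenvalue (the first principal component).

Step 1 — characteristic polynomial p(λ) = det(λI - Sigma) = λ³ - tr·λ² + c_1·λ - det, where tr = trace, c_1 = sum of the principal 2×2 minors, det = det(Sigma):
  tr = 5 + 8 + 4 = 17,
  c_1 = (5·8 - (0)²) + (5·4 - (1)²) + (8·4 - (0)²) = 40 + 19 + 32 = 91,
  det = 5·(8·4 - (0)²) - (0)·((0)·4 - (0)·(1)) + (1)·((0)·(0) - 8·(1)) = 5·(32) - (0)·(0) + (1)·(-8) = 152.
  So p(λ) = λ³ - 17λ² + 91λ - 152.
Step 2 — look for an integer root (rational root theorem: any rational root is an integer divisor of 152). Testing λ = 8:
  p(8) = 512 - 1088 + 728 - 152 = 0  ✓
  Dividing out (λ - 8): p(λ) = (λ - 8)(λ² - 9λ + 19).
Step 3 — remaining eigenvalues from the quadratic λ² - 9λ + 19 = 0:
  Δ = 9² - 4·19 = 81 - 76 = 5,  λ = (9 ± √5)/2 = (9 ± 2.2361)/2 ≈ 5.618 or 3.382.
  Sorted: λ_1 = 8,  λ_2 = 5.618,  λ_3 = 3.382  (check: sum = 17 = tr ✓).

Step 4 — unit eigenvector for λ_1 = 8: v spans the null space of (Sigma - λ_1 I), whose rows are
  r_1 = (-3, 0, 1),  r_2 = (0, 0, 0),  r_3 = (1, 0, -4).
  v is orthogonal to every row, so take v ∝ r_1 × r_3 = ((0)·(-4) - (1)·(0), (1)·(1) - (-3)·(-4), (-3)·(0) - (0)·(1)) = (0, -11, 0).
  Rescale (divide by 11; multiply by -1 so the first nonzero entry is positive): u = (0, 1, 0).
  ||u|| = √((0)² + (1)² + (0)²) = √(1) = 1,  v_1 = u/||u|| ≈ (0, 1, 0) (||v_1|| = 1).

λ_1 = 8,  λ_2 = 5.618,  λ_3 = 3.382;  v_1 ≈ (0, 1, 0)
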